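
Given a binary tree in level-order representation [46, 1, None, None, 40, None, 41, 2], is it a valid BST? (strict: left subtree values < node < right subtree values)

Level-order array: [46, 1, None, None, 40, None, 41, 2]
Validate using subtree bounds (lo, hi): at each node, require lo < value < hi,
then recurse left with hi=value and right with lo=value.
Preorder trace (stopping at first violation):
  at node 46 with bounds (-inf, +inf): OK
  at node 1 with bounds (-inf, 46): OK
  at node 40 with bounds (1, 46): OK
  at node 41 with bounds (40, 46): OK
  at node 2 with bounds (40, 41): VIOLATION
Node 2 violates its bound: not (40 < 2 < 41).
Result: Not a valid BST


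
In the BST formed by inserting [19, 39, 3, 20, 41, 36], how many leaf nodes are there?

Tree built from: [19, 39, 3, 20, 41, 36]
Tree (level-order array): [19, 3, 39, None, None, 20, 41, None, 36]
Rule: A leaf has 0 children.
Per-node child counts:
  node 19: 2 child(ren)
  node 3: 0 child(ren)
  node 39: 2 child(ren)
  node 20: 1 child(ren)
  node 36: 0 child(ren)
  node 41: 0 child(ren)
Matching nodes: [3, 36, 41]
Count of leaf nodes: 3


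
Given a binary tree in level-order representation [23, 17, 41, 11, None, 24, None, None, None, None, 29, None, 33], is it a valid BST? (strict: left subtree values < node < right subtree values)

Level-order array: [23, 17, 41, 11, None, 24, None, None, None, None, 29, None, 33]
Validate using subtree bounds (lo, hi): at each node, require lo < value < hi,
then recurse left with hi=value and right with lo=value.
Preorder trace (stopping at first violation):
  at node 23 with bounds (-inf, +inf): OK
  at node 17 with bounds (-inf, 23): OK
  at node 11 with bounds (-inf, 17): OK
  at node 41 with bounds (23, +inf): OK
  at node 24 with bounds (23, 41): OK
  at node 29 with bounds (24, 41): OK
  at node 33 with bounds (29, 41): OK
No violation found at any node.
Result: Valid BST


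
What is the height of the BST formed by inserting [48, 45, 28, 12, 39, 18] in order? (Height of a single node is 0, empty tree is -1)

Insertion order: [48, 45, 28, 12, 39, 18]
Tree (level-order array): [48, 45, None, 28, None, 12, 39, None, 18]
Compute height bottom-up (empty subtree = -1):
  height(18) = 1 + max(-1, -1) = 0
  height(12) = 1 + max(-1, 0) = 1
  height(39) = 1 + max(-1, -1) = 0
  height(28) = 1 + max(1, 0) = 2
  height(45) = 1 + max(2, -1) = 3
  height(48) = 1 + max(3, -1) = 4
Height = 4


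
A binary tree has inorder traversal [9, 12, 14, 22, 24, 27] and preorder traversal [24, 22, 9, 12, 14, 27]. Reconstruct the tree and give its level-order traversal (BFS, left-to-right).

Inorder:  [9, 12, 14, 22, 24, 27]
Preorder: [24, 22, 9, 12, 14, 27]
Algorithm: preorder visits root first, so consume preorder in order;
for each root, split the current inorder slice at that value into
left-subtree inorder and right-subtree inorder, then recurse.
Recursive splits:
  root=24; inorder splits into left=[9, 12, 14, 22], right=[27]
  root=22; inorder splits into left=[9, 12, 14], right=[]
  root=9; inorder splits into left=[], right=[12, 14]
  root=12; inorder splits into left=[], right=[14]
  root=14; inorder splits into left=[], right=[]
  root=27; inorder splits into left=[], right=[]
Reconstructed level-order: [24, 22, 27, 9, 12, 14]


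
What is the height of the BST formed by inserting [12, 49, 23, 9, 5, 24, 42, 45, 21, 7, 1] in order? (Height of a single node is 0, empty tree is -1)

Insertion order: [12, 49, 23, 9, 5, 24, 42, 45, 21, 7, 1]
Tree (level-order array): [12, 9, 49, 5, None, 23, None, 1, 7, 21, 24, None, None, None, None, None, None, None, 42, None, 45]
Compute height bottom-up (empty subtree = -1):
  height(1) = 1 + max(-1, -1) = 0
  height(7) = 1 + max(-1, -1) = 0
  height(5) = 1 + max(0, 0) = 1
  height(9) = 1 + max(1, -1) = 2
  height(21) = 1 + max(-1, -1) = 0
  height(45) = 1 + max(-1, -1) = 0
  height(42) = 1 + max(-1, 0) = 1
  height(24) = 1 + max(-1, 1) = 2
  height(23) = 1 + max(0, 2) = 3
  height(49) = 1 + max(3, -1) = 4
  height(12) = 1 + max(2, 4) = 5
Height = 5


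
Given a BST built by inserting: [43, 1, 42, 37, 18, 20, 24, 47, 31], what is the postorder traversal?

Tree insertion order: [43, 1, 42, 37, 18, 20, 24, 47, 31]
Tree (level-order array): [43, 1, 47, None, 42, None, None, 37, None, 18, None, None, 20, None, 24, None, 31]
Postorder traversal: [31, 24, 20, 18, 37, 42, 1, 47, 43]


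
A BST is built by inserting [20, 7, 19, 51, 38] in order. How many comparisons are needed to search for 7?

Search path for 7: 20 -> 7
Found: True
Comparisons: 2


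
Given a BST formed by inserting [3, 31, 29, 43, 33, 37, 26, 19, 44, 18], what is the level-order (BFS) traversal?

Tree insertion order: [3, 31, 29, 43, 33, 37, 26, 19, 44, 18]
Tree (level-order array): [3, None, 31, 29, 43, 26, None, 33, 44, 19, None, None, 37, None, None, 18]
BFS from the root, enqueuing left then right child of each popped node:
  queue [3] -> pop 3, enqueue [31], visited so far: [3]
  queue [31] -> pop 31, enqueue [29, 43], visited so far: [3, 31]
  queue [29, 43] -> pop 29, enqueue [26], visited so far: [3, 31, 29]
  queue [43, 26] -> pop 43, enqueue [33, 44], visited so far: [3, 31, 29, 43]
  queue [26, 33, 44] -> pop 26, enqueue [19], visited so far: [3, 31, 29, 43, 26]
  queue [33, 44, 19] -> pop 33, enqueue [37], visited so far: [3, 31, 29, 43, 26, 33]
  queue [44, 19, 37] -> pop 44, enqueue [none], visited so far: [3, 31, 29, 43, 26, 33, 44]
  queue [19, 37] -> pop 19, enqueue [18], visited so far: [3, 31, 29, 43, 26, 33, 44, 19]
  queue [37, 18] -> pop 37, enqueue [none], visited so far: [3, 31, 29, 43, 26, 33, 44, 19, 37]
  queue [18] -> pop 18, enqueue [none], visited so far: [3, 31, 29, 43, 26, 33, 44, 19, 37, 18]
Result: [3, 31, 29, 43, 26, 33, 44, 19, 37, 18]


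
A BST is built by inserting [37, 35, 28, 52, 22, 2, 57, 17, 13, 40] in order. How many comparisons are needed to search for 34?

Search path for 34: 37 -> 35 -> 28
Found: False
Comparisons: 3


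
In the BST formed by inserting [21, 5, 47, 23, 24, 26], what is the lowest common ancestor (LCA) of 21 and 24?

Tree insertion order: [21, 5, 47, 23, 24, 26]
Tree (level-order array): [21, 5, 47, None, None, 23, None, None, 24, None, 26]
In a BST, the LCA of p=21, q=24 is the first node v on the
root-to-leaf path with p <= v <= q (go left if both < v, right if both > v).
Walk from root:
  at 21: 21 <= 21 <= 24, this is the LCA
LCA = 21


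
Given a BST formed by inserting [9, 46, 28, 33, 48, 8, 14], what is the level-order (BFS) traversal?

Tree insertion order: [9, 46, 28, 33, 48, 8, 14]
Tree (level-order array): [9, 8, 46, None, None, 28, 48, 14, 33]
BFS from the root, enqueuing left then right child of each popped node:
  queue [9] -> pop 9, enqueue [8, 46], visited so far: [9]
  queue [8, 46] -> pop 8, enqueue [none], visited so far: [9, 8]
  queue [46] -> pop 46, enqueue [28, 48], visited so far: [9, 8, 46]
  queue [28, 48] -> pop 28, enqueue [14, 33], visited so far: [9, 8, 46, 28]
  queue [48, 14, 33] -> pop 48, enqueue [none], visited so far: [9, 8, 46, 28, 48]
  queue [14, 33] -> pop 14, enqueue [none], visited so far: [9, 8, 46, 28, 48, 14]
  queue [33] -> pop 33, enqueue [none], visited so far: [9, 8, 46, 28, 48, 14, 33]
Result: [9, 8, 46, 28, 48, 14, 33]


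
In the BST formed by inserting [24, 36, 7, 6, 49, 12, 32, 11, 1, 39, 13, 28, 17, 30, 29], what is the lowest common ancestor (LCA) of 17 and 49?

Tree insertion order: [24, 36, 7, 6, 49, 12, 32, 11, 1, 39, 13, 28, 17, 30, 29]
Tree (level-order array): [24, 7, 36, 6, 12, 32, 49, 1, None, 11, 13, 28, None, 39, None, None, None, None, None, None, 17, None, 30, None, None, None, None, 29]
In a BST, the LCA of p=17, q=49 is the first node v on the
root-to-leaf path with p <= v <= q (go left if both < v, right if both > v).
Walk from root:
  at 24: 17 <= 24 <= 49, this is the LCA
LCA = 24


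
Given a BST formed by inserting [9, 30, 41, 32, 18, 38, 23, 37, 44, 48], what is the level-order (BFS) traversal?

Tree insertion order: [9, 30, 41, 32, 18, 38, 23, 37, 44, 48]
Tree (level-order array): [9, None, 30, 18, 41, None, 23, 32, 44, None, None, None, 38, None, 48, 37]
BFS from the root, enqueuing left then right child of each popped node:
  queue [9] -> pop 9, enqueue [30], visited so far: [9]
  queue [30] -> pop 30, enqueue [18, 41], visited so far: [9, 30]
  queue [18, 41] -> pop 18, enqueue [23], visited so far: [9, 30, 18]
  queue [41, 23] -> pop 41, enqueue [32, 44], visited so far: [9, 30, 18, 41]
  queue [23, 32, 44] -> pop 23, enqueue [none], visited so far: [9, 30, 18, 41, 23]
  queue [32, 44] -> pop 32, enqueue [38], visited so far: [9, 30, 18, 41, 23, 32]
  queue [44, 38] -> pop 44, enqueue [48], visited so far: [9, 30, 18, 41, 23, 32, 44]
  queue [38, 48] -> pop 38, enqueue [37], visited so far: [9, 30, 18, 41, 23, 32, 44, 38]
  queue [48, 37] -> pop 48, enqueue [none], visited so far: [9, 30, 18, 41, 23, 32, 44, 38, 48]
  queue [37] -> pop 37, enqueue [none], visited so far: [9, 30, 18, 41, 23, 32, 44, 38, 48, 37]
Result: [9, 30, 18, 41, 23, 32, 44, 38, 48, 37]


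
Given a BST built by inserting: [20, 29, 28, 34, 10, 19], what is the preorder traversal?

Tree insertion order: [20, 29, 28, 34, 10, 19]
Tree (level-order array): [20, 10, 29, None, 19, 28, 34]
Preorder traversal: [20, 10, 19, 29, 28, 34]


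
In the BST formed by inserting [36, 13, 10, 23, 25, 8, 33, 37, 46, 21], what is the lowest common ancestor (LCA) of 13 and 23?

Tree insertion order: [36, 13, 10, 23, 25, 8, 33, 37, 46, 21]
Tree (level-order array): [36, 13, 37, 10, 23, None, 46, 8, None, 21, 25, None, None, None, None, None, None, None, 33]
In a BST, the LCA of p=13, q=23 is the first node v on the
root-to-leaf path with p <= v <= q (go left if both < v, right if both > v).
Walk from root:
  at 36: both 13 and 23 < 36, go left
  at 13: 13 <= 13 <= 23, this is the LCA
LCA = 13


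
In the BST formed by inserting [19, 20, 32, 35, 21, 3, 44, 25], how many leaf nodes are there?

Tree built from: [19, 20, 32, 35, 21, 3, 44, 25]
Tree (level-order array): [19, 3, 20, None, None, None, 32, 21, 35, None, 25, None, 44]
Rule: A leaf has 0 children.
Per-node child counts:
  node 19: 2 child(ren)
  node 3: 0 child(ren)
  node 20: 1 child(ren)
  node 32: 2 child(ren)
  node 21: 1 child(ren)
  node 25: 0 child(ren)
  node 35: 1 child(ren)
  node 44: 0 child(ren)
Matching nodes: [3, 25, 44]
Count of leaf nodes: 3


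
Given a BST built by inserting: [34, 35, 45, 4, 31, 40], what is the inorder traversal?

Tree insertion order: [34, 35, 45, 4, 31, 40]
Tree (level-order array): [34, 4, 35, None, 31, None, 45, None, None, 40]
Inorder traversal: [4, 31, 34, 35, 40, 45]


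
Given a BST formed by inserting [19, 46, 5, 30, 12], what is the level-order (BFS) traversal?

Tree insertion order: [19, 46, 5, 30, 12]
Tree (level-order array): [19, 5, 46, None, 12, 30]
BFS from the root, enqueuing left then right child of each popped node:
  queue [19] -> pop 19, enqueue [5, 46], visited so far: [19]
  queue [5, 46] -> pop 5, enqueue [12], visited so far: [19, 5]
  queue [46, 12] -> pop 46, enqueue [30], visited so far: [19, 5, 46]
  queue [12, 30] -> pop 12, enqueue [none], visited so far: [19, 5, 46, 12]
  queue [30] -> pop 30, enqueue [none], visited so far: [19, 5, 46, 12, 30]
Result: [19, 5, 46, 12, 30]


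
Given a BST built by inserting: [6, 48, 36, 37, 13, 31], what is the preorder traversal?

Tree insertion order: [6, 48, 36, 37, 13, 31]
Tree (level-order array): [6, None, 48, 36, None, 13, 37, None, 31]
Preorder traversal: [6, 48, 36, 13, 31, 37]


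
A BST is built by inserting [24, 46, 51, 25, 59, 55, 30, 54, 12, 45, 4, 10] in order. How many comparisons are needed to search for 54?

Search path for 54: 24 -> 46 -> 51 -> 59 -> 55 -> 54
Found: True
Comparisons: 6


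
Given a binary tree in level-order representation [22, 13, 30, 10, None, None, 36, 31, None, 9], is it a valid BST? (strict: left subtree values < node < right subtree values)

Level-order array: [22, 13, 30, 10, None, None, 36, 31, None, 9]
Validate using subtree bounds (lo, hi): at each node, require lo < value < hi,
then recurse left with hi=value and right with lo=value.
Preorder trace (stopping at first violation):
  at node 22 with bounds (-inf, +inf): OK
  at node 13 with bounds (-inf, 22): OK
  at node 10 with bounds (-inf, 13): OK
  at node 31 with bounds (-inf, 10): VIOLATION
Node 31 violates its bound: not (-inf < 31 < 10).
Result: Not a valid BST


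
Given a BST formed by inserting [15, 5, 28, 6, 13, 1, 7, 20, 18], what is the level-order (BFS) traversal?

Tree insertion order: [15, 5, 28, 6, 13, 1, 7, 20, 18]
Tree (level-order array): [15, 5, 28, 1, 6, 20, None, None, None, None, 13, 18, None, 7]
BFS from the root, enqueuing left then right child of each popped node:
  queue [15] -> pop 15, enqueue [5, 28], visited so far: [15]
  queue [5, 28] -> pop 5, enqueue [1, 6], visited so far: [15, 5]
  queue [28, 1, 6] -> pop 28, enqueue [20], visited so far: [15, 5, 28]
  queue [1, 6, 20] -> pop 1, enqueue [none], visited so far: [15, 5, 28, 1]
  queue [6, 20] -> pop 6, enqueue [13], visited so far: [15, 5, 28, 1, 6]
  queue [20, 13] -> pop 20, enqueue [18], visited so far: [15, 5, 28, 1, 6, 20]
  queue [13, 18] -> pop 13, enqueue [7], visited so far: [15, 5, 28, 1, 6, 20, 13]
  queue [18, 7] -> pop 18, enqueue [none], visited so far: [15, 5, 28, 1, 6, 20, 13, 18]
  queue [7] -> pop 7, enqueue [none], visited so far: [15, 5, 28, 1, 6, 20, 13, 18, 7]
Result: [15, 5, 28, 1, 6, 20, 13, 18, 7]


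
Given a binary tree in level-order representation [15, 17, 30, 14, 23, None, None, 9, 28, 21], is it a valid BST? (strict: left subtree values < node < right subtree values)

Level-order array: [15, 17, 30, 14, 23, None, None, 9, 28, 21]
Validate using subtree bounds (lo, hi): at each node, require lo < value < hi,
then recurse left with hi=value and right with lo=value.
Preorder trace (stopping at first violation):
  at node 15 with bounds (-inf, +inf): OK
  at node 17 with bounds (-inf, 15): VIOLATION
Node 17 violates its bound: not (-inf < 17 < 15).
Result: Not a valid BST


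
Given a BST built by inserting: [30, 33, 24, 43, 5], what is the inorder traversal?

Tree insertion order: [30, 33, 24, 43, 5]
Tree (level-order array): [30, 24, 33, 5, None, None, 43]
Inorder traversal: [5, 24, 30, 33, 43]


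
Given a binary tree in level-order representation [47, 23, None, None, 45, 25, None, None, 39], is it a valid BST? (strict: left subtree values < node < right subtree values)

Level-order array: [47, 23, None, None, 45, 25, None, None, 39]
Validate using subtree bounds (lo, hi): at each node, require lo < value < hi,
then recurse left with hi=value and right with lo=value.
Preorder trace (stopping at first violation):
  at node 47 with bounds (-inf, +inf): OK
  at node 23 with bounds (-inf, 47): OK
  at node 45 with bounds (23, 47): OK
  at node 25 with bounds (23, 45): OK
  at node 39 with bounds (25, 45): OK
No violation found at any node.
Result: Valid BST


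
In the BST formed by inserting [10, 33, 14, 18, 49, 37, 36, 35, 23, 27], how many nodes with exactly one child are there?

Tree built from: [10, 33, 14, 18, 49, 37, 36, 35, 23, 27]
Tree (level-order array): [10, None, 33, 14, 49, None, 18, 37, None, None, 23, 36, None, None, 27, 35]
Rule: These are nodes with exactly 1 non-null child.
Per-node child counts:
  node 10: 1 child(ren)
  node 33: 2 child(ren)
  node 14: 1 child(ren)
  node 18: 1 child(ren)
  node 23: 1 child(ren)
  node 27: 0 child(ren)
  node 49: 1 child(ren)
  node 37: 1 child(ren)
  node 36: 1 child(ren)
  node 35: 0 child(ren)
Matching nodes: [10, 14, 18, 23, 49, 37, 36]
Count of nodes with exactly one child: 7


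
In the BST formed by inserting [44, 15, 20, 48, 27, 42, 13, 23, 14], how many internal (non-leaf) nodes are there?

Tree built from: [44, 15, 20, 48, 27, 42, 13, 23, 14]
Tree (level-order array): [44, 15, 48, 13, 20, None, None, None, 14, None, 27, None, None, 23, 42]
Rule: An internal node has at least one child.
Per-node child counts:
  node 44: 2 child(ren)
  node 15: 2 child(ren)
  node 13: 1 child(ren)
  node 14: 0 child(ren)
  node 20: 1 child(ren)
  node 27: 2 child(ren)
  node 23: 0 child(ren)
  node 42: 0 child(ren)
  node 48: 0 child(ren)
Matching nodes: [44, 15, 13, 20, 27]
Count of internal (non-leaf) nodes: 5


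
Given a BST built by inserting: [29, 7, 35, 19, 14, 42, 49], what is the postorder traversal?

Tree insertion order: [29, 7, 35, 19, 14, 42, 49]
Tree (level-order array): [29, 7, 35, None, 19, None, 42, 14, None, None, 49]
Postorder traversal: [14, 19, 7, 49, 42, 35, 29]


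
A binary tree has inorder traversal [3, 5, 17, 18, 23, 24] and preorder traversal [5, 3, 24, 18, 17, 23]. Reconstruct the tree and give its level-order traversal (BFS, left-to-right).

Inorder:  [3, 5, 17, 18, 23, 24]
Preorder: [5, 3, 24, 18, 17, 23]
Algorithm: preorder visits root first, so consume preorder in order;
for each root, split the current inorder slice at that value into
left-subtree inorder and right-subtree inorder, then recurse.
Recursive splits:
  root=5; inorder splits into left=[3], right=[17, 18, 23, 24]
  root=3; inorder splits into left=[], right=[]
  root=24; inorder splits into left=[17, 18, 23], right=[]
  root=18; inorder splits into left=[17], right=[23]
  root=17; inorder splits into left=[], right=[]
  root=23; inorder splits into left=[], right=[]
Reconstructed level-order: [5, 3, 24, 18, 17, 23]


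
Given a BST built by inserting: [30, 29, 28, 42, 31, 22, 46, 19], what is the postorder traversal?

Tree insertion order: [30, 29, 28, 42, 31, 22, 46, 19]
Tree (level-order array): [30, 29, 42, 28, None, 31, 46, 22, None, None, None, None, None, 19]
Postorder traversal: [19, 22, 28, 29, 31, 46, 42, 30]


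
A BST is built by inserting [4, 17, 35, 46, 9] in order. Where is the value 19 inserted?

Starting tree (level order): [4, None, 17, 9, 35, None, None, None, 46]
Insertion path: 4 -> 17 -> 35
Result: insert 19 as left child of 35
Final tree (level order): [4, None, 17, 9, 35, None, None, 19, 46]


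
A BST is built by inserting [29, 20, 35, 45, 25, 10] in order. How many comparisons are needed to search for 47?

Search path for 47: 29 -> 35 -> 45
Found: False
Comparisons: 3


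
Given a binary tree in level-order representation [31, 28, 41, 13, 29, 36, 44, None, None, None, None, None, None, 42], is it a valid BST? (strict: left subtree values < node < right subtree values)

Level-order array: [31, 28, 41, 13, 29, 36, 44, None, None, None, None, None, None, 42]
Validate using subtree bounds (lo, hi): at each node, require lo < value < hi,
then recurse left with hi=value and right with lo=value.
Preorder trace (stopping at first violation):
  at node 31 with bounds (-inf, +inf): OK
  at node 28 with bounds (-inf, 31): OK
  at node 13 with bounds (-inf, 28): OK
  at node 29 with bounds (28, 31): OK
  at node 41 with bounds (31, +inf): OK
  at node 36 with bounds (31, 41): OK
  at node 44 with bounds (41, +inf): OK
  at node 42 with bounds (41, 44): OK
No violation found at any node.
Result: Valid BST


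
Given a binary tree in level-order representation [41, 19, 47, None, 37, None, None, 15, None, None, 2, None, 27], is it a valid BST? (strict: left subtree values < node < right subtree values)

Level-order array: [41, 19, 47, None, 37, None, None, 15, None, None, 2, None, 27]
Validate using subtree bounds (lo, hi): at each node, require lo < value < hi,
then recurse left with hi=value and right with lo=value.
Preorder trace (stopping at first violation):
  at node 41 with bounds (-inf, +inf): OK
  at node 19 with bounds (-inf, 41): OK
  at node 37 with bounds (19, 41): OK
  at node 15 with bounds (19, 37): VIOLATION
Node 15 violates its bound: not (19 < 15 < 37).
Result: Not a valid BST


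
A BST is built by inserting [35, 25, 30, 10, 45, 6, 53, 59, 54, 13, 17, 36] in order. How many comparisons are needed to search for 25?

Search path for 25: 35 -> 25
Found: True
Comparisons: 2


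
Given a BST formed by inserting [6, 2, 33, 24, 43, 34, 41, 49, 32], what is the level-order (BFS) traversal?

Tree insertion order: [6, 2, 33, 24, 43, 34, 41, 49, 32]
Tree (level-order array): [6, 2, 33, None, None, 24, 43, None, 32, 34, 49, None, None, None, 41]
BFS from the root, enqueuing left then right child of each popped node:
  queue [6] -> pop 6, enqueue [2, 33], visited so far: [6]
  queue [2, 33] -> pop 2, enqueue [none], visited so far: [6, 2]
  queue [33] -> pop 33, enqueue [24, 43], visited so far: [6, 2, 33]
  queue [24, 43] -> pop 24, enqueue [32], visited so far: [6, 2, 33, 24]
  queue [43, 32] -> pop 43, enqueue [34, 49], visited so far: [6, 2, 33, 24, 43]
  queue [32, 34, 49] -> pop 32, enqueue [none], visited so far: [6, 2, 33, 24, 43, 32]
  queue [34, 49] -> pop 34, enqueue [41], visited so far: [6, 2, 33, 24, 43, 32, 34]
  queue [49, 41] -> pop 49, enqueue [none], visited so far: [6, 2, 33, 24, 43, 32, 34, 49]
  queue [41] -> pop 41, enqueue [none], visited so far: [6, 2, 33, 24, 43, 32, 34, 49, 41]
Result: [6, 2, 33, 24, 43, 32, 34, 49, 41]


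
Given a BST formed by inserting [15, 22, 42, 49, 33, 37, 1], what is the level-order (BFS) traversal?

Tree insertion order: [15, 22, 42, 49, 33, 37, 1]
Tree (level-order array): [15, 1, 22, None, None, None, 42, 33, 49, None, 37]
BFS from the root, enqueuing left then right child of each popped node:
  queue [15] -> pop 15, enqueue [1, 22], visited so far: [15]
  queue [1, 22] -> pop 1, enqueue [none], visited so far: [15, 1]
  queue [22] -> pop 22, enqueue [42], visited so far: [15, 1, 22]
  queue [42] -> pop 42, enqueue [33, 49], visited so far: [15, 1, 22, 42]
  queue [33, 49] -> pop 33, enqueue [37], visited so far: [15, 1, 22, 42, 33]
  queue [49, 37] -> pop 49, enqueue [none], visited so far: [15, 1, 22, 42, 33, 49]
  queue [37] -> pop 37, enqueue [none], visited so far: [15, 1, 22, 42, 33, 49, 37]
Result: [15, 1, 22, 42, 33, 49, 37]


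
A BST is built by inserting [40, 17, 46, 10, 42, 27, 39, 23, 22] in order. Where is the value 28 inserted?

Starting tree (level order): [40, 17, 46, 10, 27, 42, None, None, None, 23, 39, None, None, 22]
Insertion path: 40 -> 17 -> 27 -> 39
Result: insert 28 as left child of 39
Final tree (level order): [40, 17, 46, 10, 27, 42, None, None, None, 23, 39, None, None, 22, None, 28]


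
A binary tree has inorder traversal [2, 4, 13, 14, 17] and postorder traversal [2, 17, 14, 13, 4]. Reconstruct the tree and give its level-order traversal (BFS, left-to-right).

Inorder:   [2, 4, 13, 14, 17]
Postorder: [2, 17, 14, 13, 4]
Algorithm: postorder visits root last, so walk postorder right-to-left;
each value is the root of the current inorder slice — split it at that
value, recurse on the right subtree first, then the left.
Recursive splits:
  root=4; inorder splits into left=[2], right=[13, 14, 17]
  root=13; inorder splits into left=[], right=[14, 17]
  root=14; inorder splits into left=[], right=[17]
  root=17; inorder splits into left=[], right=[]
  root=2; inorder splits into left=[], right=[]
Reconstructed level-order: [4, 2, 13, 14, 17]


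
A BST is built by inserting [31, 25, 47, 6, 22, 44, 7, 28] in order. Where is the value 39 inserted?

Starting tree (level order): [31, 25, 47, 6, 28, 44, None, None, 22, None, None, None, None, 7]
Insertion path: 31 -> 47 -> 44
Result: insert 39 as left child of 44
Final tree (level order): [31, 25, 47, 6, 28, 44, None, None, 22, None, None, 39, None, 7]


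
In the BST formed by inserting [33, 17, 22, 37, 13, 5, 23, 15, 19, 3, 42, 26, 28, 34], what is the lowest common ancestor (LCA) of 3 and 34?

Tree insertion order: [33, 17, 22, 37, 13, 5, 23, 15, 19, 3, 42, 26, 28, 34]
Tree (level-order array): [33, 17, 37, 13, 22, 34, 42, 5, 15, 19, 23, None, None, None, None, 3, None, None, None, None, None, None, 26, None, None, None, 28]
In a BST, the LCA of p=3, q=34 is the first node v on the
root-to-leaf path with p <= v <= q (go left if both < v, right if both > v).
Walk from root:
  at 33: 3 <= 33 <= 34, this is the LCA
LCA = 33


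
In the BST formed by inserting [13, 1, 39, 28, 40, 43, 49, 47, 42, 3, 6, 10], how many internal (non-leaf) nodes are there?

Tree built from: [13, 1, 39, 28, 40, 43, 49, 47, 42, 3, 6, 10]
Tree (level-order array): [13, 1, 39, None, 3, 28, 40, None, 6, None, None, None, 43, None, 10, 42, 49, None, None, None, None, 47]
Rule: An internal node has at least one child.
Per-node child counts:
  node 13: 2 child(ren)
  node 1: 1 child(ren)
  node 3: 1 child(ren)
  node 6: 1 child(ren)
  node 10: 0 child(ren)
  node 39: 2 child(ren)
  node 28: 0 child(ren)
  node 40: 1 child(ren)
  node 43: 2 child(ren)
  node 42: 0 child(ren)
  node 49: 1 child(ren)
  node 47: 0 child(ren)
Matching nodes: [13, 1, 3, 6, 39, 40, 43, 49]
Count of internal (non-leaf) nodes: 8


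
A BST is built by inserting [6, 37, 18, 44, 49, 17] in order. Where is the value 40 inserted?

Starting tree (level order): [6, None, 37, 18, 44, 17, None, None, 49]
Insertion path: 6 -> 37 -> 44
Result: insert 40 as left child of 44
Final tree (level order): [6, None, 37, 18, 44, 17, None, 40, 49]


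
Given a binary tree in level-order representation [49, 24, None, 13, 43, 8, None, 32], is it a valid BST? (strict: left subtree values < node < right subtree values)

Level-order array: [49, 24, None, 13, 43, 8, None, 32]
Validate using subtree bounds (lo, hi): at each node, require lo < value < hi,
then recurse left with hi=value and right with lo=value.
Preorder trace (stopping at first violation):
  at node 49 with bounds (-inf, +inf): OK
  at node 24 with bounds (-inf, 49): OK
  at node 13 with bounds (-inf, 24): OK
  at node 8 with bounds (-inf, 13): OK
  at node 43 with bounds (24, 49): OK
  at node 32 with bounds (24, 43): OK
No violation found at any node.
Result: Valid BST


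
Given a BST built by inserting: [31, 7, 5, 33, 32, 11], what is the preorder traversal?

Tree insertion order: [31, 7, 5, 33, 32, 11]
Tree (level-order array): [31, 7, 33, 5, 11, 32]
Preorder traversal: [31, 7, 5, 11, 33, 32]


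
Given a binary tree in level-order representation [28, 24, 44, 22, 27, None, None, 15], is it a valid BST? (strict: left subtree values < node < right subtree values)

Level-order array: [28, 24, 44, 22, 27, None, None, 15]
Validate using subtree bounds (lo, hi): at each node, require lo < value < hi,
then recurse left with hi=value and right with lo=value.
Preorder trace (stopping at first violation):
  at node 28 with bounds (-inf, +inf): OK
  at node 24 with bounds (-inf, 28): OK
  at node 22 with bounds (-inf, 24): OK
  at node 15 with bounds (-inf, 22): OK
  at node 27 with bounds (24, 28): OK
  at node 44 with bounds (28, +inf): OK
No violation found at any node.
Result: Valid BST


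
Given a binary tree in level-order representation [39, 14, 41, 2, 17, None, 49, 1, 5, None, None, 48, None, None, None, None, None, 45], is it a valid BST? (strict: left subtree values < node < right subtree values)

Level-order array: [39, 14, 41, 2, 17, None, 49, 1, 5, None, None, 48, None, None, None, None, None, 45]
Validate using subtree bounds (lo, hi): at each node, require lo < value < hi,
then recurse left with hi=value and right with lo=value.
Preorder trace (stopping at first violation):
  at node 39 with bounds (-inf, +inf): OK
  at node 14 with bounds (-inf, 39): OK
  at node 2 with bounds (-inf, 14): OK
  at node 1 with bounds (-inf, 2): OK
  at node 5 with bounds (2, 14): OK
  at node 17 with bounds (14, 39): OK
  at node 41 with bounds (39, +inf): OK
  at node 49 with bounds (41, +inf): OK
  at node 48 with bounds (41, 49): OK
  at node 45 with bounds (41, 48): OK
No violation found at any node.
Result: Valid BST


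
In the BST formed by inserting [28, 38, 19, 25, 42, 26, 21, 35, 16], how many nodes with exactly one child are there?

Tree built from: [28, 38, 19, 25, 42, 26, 21, 35, 16]
Tree (level-order array): [28, 19, 38, 16, 25, 35, 42, None, None, 21, 26]
Rule: These are nodes with exactly 1 non-null child.
Per-node child counts:
  node 28: 2 child(ren)
  node 19: 2 child(ren)
  node 16: 0 child(ren)
  node 25: 2 child(ren)
  node 21: 0 child(ren)
  node 26: 0 child(ren)
  node 38: 2 child(ren)
  node 35: 0 child(ren)
  node 42: 0 child(ren)
Matching nodes: (none)
Count of nodes with exactly one child: 0


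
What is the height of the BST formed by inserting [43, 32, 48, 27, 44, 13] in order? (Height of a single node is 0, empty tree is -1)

Insertion order: [43, 32, 48, 27, 44, 13]
Tree (level-order array): [43, 32, 48, 27, None, 44, None, 13]
Compute height bottom-up (empty subtree = -1):
  height(13) = 1 + max(-1, -1) = 0
  height(27) = 1 + max(0, -1) = 1
  height(32) = 1 + max(1, -1) = 2
  height(44) = 1 + max(-1, -1) = 0
  height(48) = 1 + max(0, -1) = 1
  height(43) = 1 + max(2, 1) = 3
Height = 3


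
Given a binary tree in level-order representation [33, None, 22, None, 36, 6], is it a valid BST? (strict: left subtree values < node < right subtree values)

Level-order array: [33, None, 22, None, 36, 6]
Validate using subtree bounds (lo, hi): at each node, require lo < value < hi,
then recurse left with hi=value and right with lo=value.
Preorder trace (stopping at first violation):
  at node 33 with bounds (-inf, +inf): OK
  at node 22 with bounds (33, +inf): VIOLATION
Node 22 violates its bound: not (33 < 22 < +inf).
Result: Not a valid BST


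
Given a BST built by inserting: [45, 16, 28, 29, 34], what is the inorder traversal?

Tree insertion order: [45, 16, 28, 29, 34]
Tree (level-order array): [45, 16, None, None, 28, None, 29, None, 34]
Inorder traversal: [16, 28, 29, 34, 45]


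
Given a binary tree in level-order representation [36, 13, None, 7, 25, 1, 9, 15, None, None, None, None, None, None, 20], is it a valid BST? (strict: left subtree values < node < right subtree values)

Level-order array: [36, 13, None, 7, 25, 1, 9, 15, None, None, None, None, None, None, 20]
Validate using subtree bounds (lo, hi): at each node, require lo < value < hi,
then recurse left with hi=value and right with lo=value.
Preorder trace (stopping at first violation):
  at node 36 with bounds (-inf, +inf): OK
  at node 13 with bounds (-inf, 36): OK
  at node 7 with bounds (-inf, 13): OK
  at node 1 with bounds (-inf, 7): OK
  at node 9 with bounds (7, 13): OK
  at node 25 with bounds (13, 36): OK
  at node 15 with bounds (13, 25): OK
  at node 20 with bounds (15, 25): OK
No violation found at any node.
Result: Valid BST


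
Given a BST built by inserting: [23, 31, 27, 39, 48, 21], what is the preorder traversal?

Tree insertion order: [23, 31, 27, 39, 48, 21]
Tree (level-order array): [23, 21, 31, None, None, 27, 39, None, None, None, 48]
Preorder traversal: [23, 21, 31, 27, 39, 48]


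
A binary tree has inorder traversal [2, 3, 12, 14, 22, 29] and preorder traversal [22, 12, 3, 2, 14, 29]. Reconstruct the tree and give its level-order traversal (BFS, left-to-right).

Inorder:  [2, 3, 12, 14, 22, 29]
Preorder: [22, 12, 3, 2, 14, 29]
Algorithm: preorder visits root first, so consume preorder in order;
for each root, split the current inorder slice at that value into
left-subtree inorder and right-subtree inorder, then recurse.
Recursive splits:
  root=22; inorder splits into left=[2, 3, 12, 14], right=[29]
  root=12; inorder splits into left=[2, 3], right=[14]
  root=3; inorder splits into left=[2], right=[]
  root=2; inorder splits into left=[], right=[]
  root=14; inorder splits into left=[], right=[]
  root=29; inorder splits into left=[], right=[]
Reconstructed level-order: [22, 12, 29, 3, 14, 2]


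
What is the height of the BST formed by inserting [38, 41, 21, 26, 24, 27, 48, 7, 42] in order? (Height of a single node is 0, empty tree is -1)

Insertion order: [38, 41, 21, 26, 24, 27, 48, 7, 42]
Tree (level-order array): [38, 21, 41, 7, 26, None, 48, None, None, 24, 27, 42]
Compute height bottom-up (empty subtree = -1):
  height(7) = 1 + max(-1, -1) = 0
  height(24) = 1 + max(-1, -1) = 0
  height(27) = 1 + max(-1, -1) = 0
  height(26) = 1 + max(0, 0) = 1
  height(21) = 1 + max(0, 1) = 2
  height(42) = 1 + max(-1, -1) = 0
  height(48) = 1 + max(0, -1) = 1
  height(41) = 1 + max(-1, 1) = 2
  height(38) = 1 + max(2, 2) = 3
Height = 3


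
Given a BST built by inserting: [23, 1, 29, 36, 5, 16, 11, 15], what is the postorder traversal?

Tree insertion order: [23, 1, 29, 36, 5, 16, 11, 15]
Tree (level-order array): [23, 1, 29, None, 5, None, 36, None, 16, None, None, 11, None, None, 15]
Postorder traversal: [15, 11, 16, 5, 1, 36, 29, 23]


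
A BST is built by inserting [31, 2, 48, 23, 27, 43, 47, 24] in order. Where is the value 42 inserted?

Starting tree (level order): [31, 2, 48, None, 23, 43, None, None, 27, None, 47, 24]
Insertion path: 31 -> 48 -> 43
Result: insert 42 as left child of 43
Final tree (level order): [31, 2, 48, None, 23, 43, None, None, 27, 42, 47, 24]


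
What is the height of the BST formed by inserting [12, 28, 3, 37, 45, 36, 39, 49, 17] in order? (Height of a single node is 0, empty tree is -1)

Insertion order: [12, 28, 3, 37, 45, 36, 39, 49, 17]
Tree (level-order array): [12, 3, 28, None, None, 17, 37, None, None, 36, 45, None, None, 39, 49]
Compute height bottom-up (empty subtree = -1):
  height(3) = 1 + max(-1, -1) = 0
  height(17) = 1 + max(-1, -1) = 0
  height(36) = 1 + max(-1, -1) = 0
  height(39) = 1 + max(-1, -1) = 0
  height(49) = 1 + max(-1, -1) = 0
  height(45) = 1 + max(0, 0) = 1
  height(37) = 1 + max(0, 1) = 2
  height(28) = 1 + max(0, 2) = 3
  height(12) = 1 + max(0, 3) = 4
Height = 4


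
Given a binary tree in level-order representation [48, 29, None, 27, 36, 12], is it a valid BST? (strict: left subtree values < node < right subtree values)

Level-order array: [48, 29, None, 27, 36, 12]
Validate using subtree bounds (lo, hi): at each node, require lo < value < hi,
then recurse left with hi=value and right with lo=value.
Preorder trace (stopping at first violation):
  at node 48 with bounds (-inf, +inf): OK
  at node 29 with bounds (-inf, 48): OK
  at node 27 with bounds (-inf, 29): OK
  at node 12 with bounds (-inf, 27): OK
  at node 36 with bounds (29, 48): OK
No violation found at any node.
Result: Valid BST


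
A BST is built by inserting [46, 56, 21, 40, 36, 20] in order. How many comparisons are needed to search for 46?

Search path for 46: 46
Found: True
Comparisons: 1


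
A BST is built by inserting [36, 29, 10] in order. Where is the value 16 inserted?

Starting tree (level order): [36, 29, None, 10]
Insertion path: 36 -> 29 -> 10
Result: insert 16 as right child of 10
Final tree (level order): [36, 29, None, 10, None, None, 16]


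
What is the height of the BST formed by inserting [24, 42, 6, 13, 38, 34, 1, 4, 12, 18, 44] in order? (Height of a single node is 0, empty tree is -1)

Insertion order: [24, 42, 6, 13, 38, 34, 1, 4, 12, 18, 44]
Tree (level-order array): [24, 6, 42, 1, 13, 38, 44, None, 4, 12, 18, 34]
Compute height bottom-up (empty subtree = -1):
  height(4) = 1 + max(-1, -1) = 0
  height(1) = 1 + max(-1, 0) = 1
  height(12) = 1 + max(-1, -1) = 0
  height(18) = 1 + max(-1, -1) = 0
  height(13) = 1 + max(0, 0) = 1
  height(6) = 1 + max(1, 1) = 2
  height(34) = 1 + max(-1, -1) = 0
  height(38) = 1 + max(0, -1) = 1
  height(44) = 1 + max(-1, -1) = 0
  height(42) = 1 + max(1, 0) = 2
  height(24) = 1 + max(2, 2) = 3
Height = 3


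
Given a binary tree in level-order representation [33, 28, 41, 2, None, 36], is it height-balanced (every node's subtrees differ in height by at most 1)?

Tree (level-order array): [33, 28, 41, 2, None, 36]
Definition: a tree is height-balanced if, at every node, |h(left) - h(right)| <= 1 (empty subtree has height -1).
Bottom-up per-node check:
  node 2: h_left=-1, h_right=-1, diff=0 [OK], height=0
  node 28: h_left=0, h_right=-1, diff=1 [OK], height=1
  node 36: h_left=-1, h_right=-1, diff=0 [OK], height=0
  node 41: h_left=0, h_right=-1, diff=1 [OK], height=1
  node 33: h_left=1, h_right=1, diff=0 [OK], height=2
All nodes satisfy the balance condition.
Result: Balanced


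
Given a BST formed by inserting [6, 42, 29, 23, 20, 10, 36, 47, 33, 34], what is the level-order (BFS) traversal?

Tree insertion order: [6, 42, 29, 23, 20, 10, 36, 47, 33, 34]
Tree (level-order array): [6, None, 42, 29, 47, 23, 36, None, None, 20, None, 33, None, 10, None, None, 34]
BFS from the root, enqueuing left then right child of each popped node:
  queue [6] -> pop 6, enqueue [42], visited so far: [6]
  queue [42] -> pop 42, enqueue [29, 47], visited so far: [6, 42]
  queue [29, 47] -> pop 29, enqueue [23, 36], visited so far: [6, 42, 29]
  queue [47, 23, 36] -> pop 47, enqueue [none], visited so far: [6, 42, 29, 47]
  queue [23, 36] -> pop 23, enqueue [20], visited so far: [6, 42, 29, 47, 23]
  queue [36, 20] -> pop 36, enqueue [33], visited so far: [6, 42, 29, 47, 23, 36]
  queue [20, 33] -> pop 20, enqueue [10], visited so far: [6, 42, 29, 47, 23, 36, 20]
  queue [33, 10] -> pop 33, enqueue [34], visited so far: [6, 42, 29, 47, 23, 36, 20, 33]
  queue [10, 34] -> pop 10, enqueue [none], visited so far: [6, 42, 29, 47, 23, 36, 20, 33, 10]
  queue [34] -> pop 34, enqueue [none], visited so far: [6, 42, 29, 47, 23, 36, 20, 33, 10, 34]
Result: [6, 42, 29, 47, 23, 36, 20, 33, 10, 34]


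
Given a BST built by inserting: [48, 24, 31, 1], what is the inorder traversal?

Tree insertion order: [48, 24, 31, 1]
Tree (level-order array): [48, 24, None, 1, 31]
Inorder traversal: [1, 24, 31, 48]


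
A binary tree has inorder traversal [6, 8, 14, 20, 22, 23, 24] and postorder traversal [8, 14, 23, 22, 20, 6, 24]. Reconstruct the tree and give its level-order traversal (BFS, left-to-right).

Inorder:   [6, 8, 14, 20, 22, 23, 24]
Postorder: [8, 14, 23, 22, 20, 6, 24]
Algorithm: postorder visits root last, so walk postorder right-to-left;
each value is the root of the current inorder slice — split it at that
value, recurse on the right subtree first, then the left.
Recursive splits:
  root=24; inorder splits into left=[6, 8, 14, 20, 22, 23], right=[]
  root=6; inorder splits into left=[], right=[8, 14, 20, 22, 23]
  root=20; inorder splits into left=[8, 14], right=[22, 23]
  root=22; inorder splits into left=[], right=[23]
  root=23; inorder splits into left=[], right=[]
  root=14; inorder splits into left=[8], right=[]
  root=8; inorder splits into left=[], right=[]
Reconstructed level-order: [24, 6, 20, 14, 22, 8, 23]


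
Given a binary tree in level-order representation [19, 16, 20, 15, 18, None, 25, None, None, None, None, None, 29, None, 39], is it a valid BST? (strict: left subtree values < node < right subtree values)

Level-order array: [19, 16, 20, 15, 18, None, 25, None, None, None, None, None, 29, None, 39]
Validate using subtree bounds (lo, hi): at each node, require lo < value < hi,
then recurse left with hi=value and right with lo=value.
Preorder trace (stopping at first violation):
  at node 19 with bounds (-inf, +inf): OK
  at node 16 with bounds (-inf, 19): OK
  at node 15 with bounds (-inf, 16): OK
  at node 18 with bounds (16, 19): OK
  at node 20 with bounds (19, +inf): OK
  at node 25 with bounds (20, +inf): OK
  at node 29 with bounds (25, +inf): OK
  at node 39 with bounds (29, +inf): OK
No violation found at any node.
Result: Valid BST


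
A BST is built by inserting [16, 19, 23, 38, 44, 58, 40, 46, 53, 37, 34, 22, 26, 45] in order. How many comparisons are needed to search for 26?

Search path for 26: 16 -> 19 -> 23 -> 38 -> 37 -> 34 -> 26
Found: True
Comparisons: 7


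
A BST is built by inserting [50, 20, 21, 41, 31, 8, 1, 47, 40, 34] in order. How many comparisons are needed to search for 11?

Search path for 11: 50 -> 20 -> 8
Found: False
Comparisons: 3


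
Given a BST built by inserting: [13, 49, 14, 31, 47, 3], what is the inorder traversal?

Tree insertion order: [13, 49, 14, 31, 47, 3]
Tree (level-order array): [13, 3, 49, None, None, 14, None, None, 31, None, 47]
Inorder traversal: [3, 13, 14, 31, 47, 49]


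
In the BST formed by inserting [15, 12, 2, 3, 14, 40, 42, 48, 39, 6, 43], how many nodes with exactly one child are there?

Tree built from: [15, 12, 2, 3, 14, 40, 42, 48, 39, 6, 43]
Tree (level-order array): [15, 12, 40, 2, 14, 39, 42, None, 3, None, None, None, None, None, 48, None, 6, 43]
Rule: These are nodes with exactly 1 non-null child.
Per-node child counts:
  node 15: 2 child(ren)
  node 12: 2 child(ren)
  node 2: 1 child(ren)
  node 3: 1 child(ren)
  node 6: 0 child(ren)
  node 14: 0 child(ren)
  node 40: 2 child(ren)
  node 39: 0 child(ren)
  node 42: 1 child(ren)
  node 48: 1 child(ren)
  node 43: 0 child(ren)
Matching nodes: [2, 3, 42, 48]
Count of nodes with exactly one child: 4
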